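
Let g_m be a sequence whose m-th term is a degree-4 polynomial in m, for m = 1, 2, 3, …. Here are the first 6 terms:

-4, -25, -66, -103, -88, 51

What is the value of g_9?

1st diffs: -21, -41, -37, 15, 139.
2nd diffs: -20, 4, 52, 124.
3rd diffs: 24, 48, 72.
4th diffs: 24, 24 (constant).
So g_m = m^4 - 6m^3 + m^2 + 3m - 3.
Evaluating at m = 9 gives g_9 = 2292.

2292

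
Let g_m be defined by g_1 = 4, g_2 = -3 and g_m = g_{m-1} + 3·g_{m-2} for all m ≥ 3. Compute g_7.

108

Applying the relation repeatedly:
g_3 = 9  g_4 = 0  g_5 = 27  g_6 = 27  g_7 = 108.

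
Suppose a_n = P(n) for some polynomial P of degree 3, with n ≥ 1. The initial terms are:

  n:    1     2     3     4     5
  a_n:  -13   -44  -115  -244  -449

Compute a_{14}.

-8684

1st diffs: -31, -71, -129, -205.
2nd diffs: -40, -58, -76.
3rd diffs: -18, -18 (constant).
Newton forward-difference form: a_n = -13 + (-31)·C(n-1,1) + (-40)·C(n-1,2) + (-18)·C(n-1,3).
At n = 14: n-1 = 13, so a_{14} = -13 - 403 - 3120 - 5148 = -8684.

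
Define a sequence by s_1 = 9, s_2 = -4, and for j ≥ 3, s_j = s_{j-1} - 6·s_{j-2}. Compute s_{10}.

Iterate the recurrence:
s_3 = -58  s_4 = -34  s_5 = 314  s_6 = 518  s_7 = -1366  s_8 = -4474  s_9 = 3722  s_{10} = 30566.

30566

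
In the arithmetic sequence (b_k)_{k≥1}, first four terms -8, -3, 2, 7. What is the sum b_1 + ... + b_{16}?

472

Common difference d = 5.
b_k = -8 + (k - 1)·5.
b_{16} = 67; S = 16·(-8 + 67)/2 = 472.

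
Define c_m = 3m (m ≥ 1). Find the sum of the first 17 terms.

Over m = 1..17: Σm = 153.
Total = (3)·153 = 459.

459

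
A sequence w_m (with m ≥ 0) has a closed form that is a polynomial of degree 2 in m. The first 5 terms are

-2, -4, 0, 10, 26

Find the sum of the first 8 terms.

264

1st diffs: -2, 4, 10, 16.
2nd diffs: 6, 6, 6 (constant).
Newton forward-difference form: w_m = -2 + (-2)·C(m,1) + 6·C(m,2).
Continuing: 48, 76, 110.
Summing m = 0..7 (8 terms) gives 264.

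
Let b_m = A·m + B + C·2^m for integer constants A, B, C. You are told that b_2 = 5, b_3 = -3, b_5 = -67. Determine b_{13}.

The three given values yield: 2A + B + 4C = 5; 3A + B + 8C = -3; 5A + B + 32C = -67.
Subtracting the first from the second: A + 4C = -8.
Subtracting the second from the third: 2A + 24C = -64.
Solving: C = -3, A = 4, then B = 9.
Hence b_{13} = 4·13 + 9 + (-3)·8192 = -24515.

-24515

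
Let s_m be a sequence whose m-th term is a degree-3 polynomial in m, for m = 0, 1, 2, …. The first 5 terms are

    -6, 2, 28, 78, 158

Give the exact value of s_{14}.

1st diffs: 8, 26, 50, 80.
2nd diffs: 18, 24, 30.
3rd diffs: 6, 6 (constant).
Newton forward-difference form: s_m = -6 + 8·C(m,1) + 18·C(m,2) + 6·C(m,3).
At m = 14: m = 14, so s_{14} = -6 + 112 + 1638 + 2184 = 3928.

3928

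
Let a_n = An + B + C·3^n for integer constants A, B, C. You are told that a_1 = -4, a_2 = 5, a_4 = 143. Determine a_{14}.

At n = 1, 2, 4: A + B + 3C = -4; 2A + B + 9C = 5; 4A + B + 81C = 143.
Subtracting the first from the second: A + 6C = 9.
Subtracting the second from the third: 2A + 72C = 138.
Solving: C = 2, A = -3, then B = -7.
Hence a_{14} = -3·14 + (-7) + 2·4782969 = 9565889.

9565889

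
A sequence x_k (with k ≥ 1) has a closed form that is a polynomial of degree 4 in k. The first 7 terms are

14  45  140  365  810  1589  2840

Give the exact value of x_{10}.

1st diffs: 31, 95, 225, 445, 779, 1251.
2nd diffs: 64, 130, 220, 334, 472.
3rd diffs: 66, 90, 114, 138.
4th diffs: 24, 24, 24 (constant).
So x_k = k^4 + k^3 + k^2 + 6k + 5.
Evaluating at k = 10 gives x_{10} = 11165.

11165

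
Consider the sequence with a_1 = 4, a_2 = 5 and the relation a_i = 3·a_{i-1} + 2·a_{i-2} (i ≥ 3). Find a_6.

1007

Compute successive terms:
a_3 = 23; a_4 = 79; a_5 = 283; a_6 = 1007.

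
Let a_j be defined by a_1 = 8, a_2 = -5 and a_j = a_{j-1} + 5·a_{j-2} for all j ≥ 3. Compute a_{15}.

a_3 = 35, a_4 = 10, a_5 = 185, …, a_{12} = 159535, a_{13} = 461960, a_{14} = 1259635, a_{15} = 3569435.

3569435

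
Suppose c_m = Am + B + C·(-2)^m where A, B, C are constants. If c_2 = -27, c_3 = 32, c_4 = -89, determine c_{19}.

2621416

At m = 2, 3, 4: 2A + B + 4C = -27; 3A + B - 8C = 32; 4A + B + 16C = -89.
Subtracting the first from the second: A - 12C = 59.
Subtracting the second from the third: A + 24C = -121.
Solving: C = -5, A = -1, then B = -5.
Therefore c_{19} = -19 + (-5) + (-5)·(-524288) = 2621416.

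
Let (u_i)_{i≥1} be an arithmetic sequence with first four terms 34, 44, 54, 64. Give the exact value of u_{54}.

Common difference d = 10.
u_i = 34 + (i - 1)·10.
u_{54} = 34 + 53·10 = 564.

564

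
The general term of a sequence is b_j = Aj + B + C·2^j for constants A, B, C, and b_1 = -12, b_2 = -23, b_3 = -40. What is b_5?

At j = 1, 2, 3: A + B + 2C = -12; 2A + B + 4C = -23; 3A + B + 8C = -40.
Subtracting the first from the second: A + 2C = -11.
Subtracting the second from the third: A + 4C = -17.
Solving: C = -3, A = -5, then B = -1.
So b_j = -5·j + (-1) + (-3)·2^j; at j=5 this is -122.

-122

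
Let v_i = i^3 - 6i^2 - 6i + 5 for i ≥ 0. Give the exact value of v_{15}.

v_{15} = 1·15^3 - 6·15^2 - 6·15 + 5 = 1940.

1940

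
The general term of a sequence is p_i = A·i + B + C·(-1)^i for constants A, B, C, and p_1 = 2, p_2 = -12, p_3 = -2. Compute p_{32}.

-72

The three given values yield: A + B - C = 2; 2A + B + C = -12; 3A + B - C = -2.
Subtracting the first from the second: A + 2C = -14.
Subtracting the second from the third: A - 2C = 10.
Solving: C = -6, A = -2, then B = -2.
So p_i = -2·i + (-2) + (-6)·(-1)^i; at i=32 this is -72.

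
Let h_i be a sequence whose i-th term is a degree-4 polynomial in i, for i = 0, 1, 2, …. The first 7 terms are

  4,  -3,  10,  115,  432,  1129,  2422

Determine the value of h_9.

12757

1st diffs: -7, 13, 105, 317, 697, 1293.
2nd diffs: 20, 92, 212, 380, 596.
3rd diffs: 72, 120, 168, 216.
4th diffs: 48, 48, 48 (constant).
Newton forward-difference form: h_i = 4 + (-7)·C(i,1) + 20·C(i,2) + 72·C(i,3) + 48·C(i,4).
At i = 9: i = 9, so h_9 = 4 - 63 + 720 + 6048 + 6048 = 12757.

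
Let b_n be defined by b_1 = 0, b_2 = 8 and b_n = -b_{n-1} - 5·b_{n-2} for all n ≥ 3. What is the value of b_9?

Iterate the recurrence:
b_3 = -8  b_4 = -32  b_5 = 72  b_6 = 88  b_7 = -448  b_8 = 8  b_9 = 2232.

2232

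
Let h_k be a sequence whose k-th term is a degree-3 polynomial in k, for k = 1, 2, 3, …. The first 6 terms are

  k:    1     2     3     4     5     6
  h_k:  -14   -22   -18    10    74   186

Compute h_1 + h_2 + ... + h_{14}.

15456

1st diffs: -8, 4, 28, 64, 112.
2nd diffs: 12, 24, 36, 48.
3rd diffs: 12, 12, 12 (constant).
Newton forward-difference form: h_k = -14 + (-8)·C(k-1,1) + 12·C(k-1,2) + 12·C(k-1,3).
Continuing: …, 358, 602, 930, 1354, …, h_{14} = 4250.
Summing k = 1..14 (14 terms) gives 15456.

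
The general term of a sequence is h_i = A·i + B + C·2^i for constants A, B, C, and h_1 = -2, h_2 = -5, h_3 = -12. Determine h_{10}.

At i = 1, 2, 3: A + B + 2C = -2; 2A + B + 4C = -5; 3A + B + 8C = -12.
Subtracting the first from the second: A + 2C = -3.
Subtracting the second from the third: A + 4C = -7.
Solving: C = -2, A = 1, then B = 1.
Hence h_{10} = 1·10 + 1 + (-2)·1024 = -2037.

-2037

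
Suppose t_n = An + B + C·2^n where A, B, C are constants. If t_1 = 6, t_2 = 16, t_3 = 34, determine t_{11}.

Write the equations: A + B + 2C = 6; 2A + B + 4C = 16; 3A + B + 8C = 34.
Subtracting the first from the second: A + 2C = 10.
Subtracting the second from the third: A + 4C = 18.
Solving: C = 4, A = 2, then B = -4.
So t_n = 2·n + (-4) + 4·2^n; at n=11 this is 8210.

8210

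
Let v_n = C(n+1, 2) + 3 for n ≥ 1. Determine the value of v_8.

39

C(9, 2) = 36, so v_8 = 39.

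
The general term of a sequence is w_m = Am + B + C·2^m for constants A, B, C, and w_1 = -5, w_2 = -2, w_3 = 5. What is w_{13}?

16363

At m = 1, 2, 3: A + B + 2C = -5; 2A + B + 4C = -2; 3A + B + 8C = 5.
Subtracting the first from the second: A + 2C = 3.
Subtracting the second from the third: A + 4C = 7.
Solving: C = 2, A = -1, then B = -8.
Therefore w_{13} = -13 + (-8) + 2·8192 = 16363.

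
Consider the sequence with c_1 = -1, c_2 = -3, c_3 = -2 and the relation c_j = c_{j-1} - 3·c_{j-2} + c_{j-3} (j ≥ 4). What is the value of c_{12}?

Applying the relation repeatedly:
c_4 = 6; c_5 = 9; c_6 = -11; c_7 = -32; c_8 = 10; c_9 = 95; c_{10} = 33; c_{11} = -242; c_{12} = -246.

-246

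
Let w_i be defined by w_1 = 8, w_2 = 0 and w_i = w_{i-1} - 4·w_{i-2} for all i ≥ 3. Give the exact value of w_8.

-1056

Compute successive terms:
w_3 = -32  w_4 = -32  w_5 = 96  w_6 = 224  w_7 = -160  w_8 = -1056.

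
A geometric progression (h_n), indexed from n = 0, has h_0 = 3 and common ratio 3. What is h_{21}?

31381059609

h_n = 3·3^(n-0).
h_{21} = 3·3^21 = 31381059609.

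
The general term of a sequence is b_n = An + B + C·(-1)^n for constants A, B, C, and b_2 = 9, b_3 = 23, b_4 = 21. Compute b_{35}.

At n = 2, 3, 4: 2A + B + C = 9; 3A + B - C = 23; 4A + B + C = 21.
Subtracting the first from the second: A - 2C = 14.
Subtracting the second from the third: A + 2C = -2.
Solving: C = -4, A = 6, then B = 1.
So b_n = 6·n + 1 + (-4)·(-1)^n; at n=35 this is 215.

215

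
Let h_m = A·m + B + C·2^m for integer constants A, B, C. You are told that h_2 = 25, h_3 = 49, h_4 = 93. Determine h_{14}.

81973

Write the equations: 2A + B + 4C = 25; 3A + B + 8C = 49; 4A + B + 16C = 93.
Subtracting the first from the second: A + 4C = 24.
Subtracting the second from the third: A + 8C = 44.
Solving: C = 5, A = 4, then B = -3.
Hence h_{14} = 4·14 + (-3) + 5·16384 = 81973.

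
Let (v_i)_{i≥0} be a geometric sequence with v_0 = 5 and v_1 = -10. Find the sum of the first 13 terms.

13655

Common ratio r = -2.
v_i = 5·(-2)^(i-0).
S = 5·((-2)^13 - 1)/(-2 - 1) = 5·(-8192 - 1)/(-3) = 13655.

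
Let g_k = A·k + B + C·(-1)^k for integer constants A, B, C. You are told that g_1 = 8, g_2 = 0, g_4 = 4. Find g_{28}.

The three given values yield: A + B - C = 8; 2A + B + C = 0; 4A + B + C = 4.
Subtracting the first from the second: A + 2C = -8.
Subtracting the second from the third: 2A = 4.
Solving: C = -5, A = 2, then B = 1.
Hence g_{28} = 2·28 + 1 + (-5)·1 = 52.

52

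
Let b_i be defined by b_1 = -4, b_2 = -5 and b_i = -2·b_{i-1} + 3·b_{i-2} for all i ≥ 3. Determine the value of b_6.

-65

b_3 = -2;  b_4 = -11;  b_5 = 16;  b_6 = -65.
(Characteristic roots are 1 and -3.)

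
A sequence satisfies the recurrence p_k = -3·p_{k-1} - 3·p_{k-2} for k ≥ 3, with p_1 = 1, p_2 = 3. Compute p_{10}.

-729

Iterate the recurrence:
p_3 = -12  p_4 = 27  p_5 = -45  p_6 = 54  p_7 = -27  p_8 = -81  p_9 = 324  p_{10} = -729.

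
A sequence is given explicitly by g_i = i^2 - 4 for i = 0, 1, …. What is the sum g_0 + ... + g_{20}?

Over i = 0..20: Σi = 210, Σi² = 2870.
Total = (1)·2870 + (-4)·21 = 2786.

2786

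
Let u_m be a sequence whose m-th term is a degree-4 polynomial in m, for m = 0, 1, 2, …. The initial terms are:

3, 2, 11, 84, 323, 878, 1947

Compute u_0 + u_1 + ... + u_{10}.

41624

1st diffs: -1, 9, 73, 239, 555, 1069.
2nd diffs: 10, 64, 166, 316, 514.
3rd diffs: 54, 102, 150, 198.
4th diffs: 48, 48, 48 (constant).
So u_m = 2m^4 - 3m^3 + 3.
Continuing: 3776, 6659, 10938, 17003.
Summing m = 0..10 (11 terms) gives 41624.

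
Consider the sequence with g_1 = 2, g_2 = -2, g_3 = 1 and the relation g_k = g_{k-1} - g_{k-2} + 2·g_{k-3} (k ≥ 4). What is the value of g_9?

Iterate the recurrence:
g_4 = 7, g_5 = 2, g_6 = -3, g_7 = 9, g_8 = 16, g_9 = 1.

1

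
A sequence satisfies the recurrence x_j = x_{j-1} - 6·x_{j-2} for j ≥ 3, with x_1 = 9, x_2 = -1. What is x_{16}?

Step forward from the initial values:
x_3 = -55;  x_4 = -49;  x_5 = 281;  …;  x_{13} = -261031;  x_{14} = 698879;  x_{15} = 2265065;  x_{16} = -1928209.

-1928209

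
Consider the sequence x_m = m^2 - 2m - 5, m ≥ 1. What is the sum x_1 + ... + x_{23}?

3657

Over m = 1..23: Σm = 276, Σm² = 4324.
Total = (1)·4324 + (-2)·276 + (-5)·23 = 3657.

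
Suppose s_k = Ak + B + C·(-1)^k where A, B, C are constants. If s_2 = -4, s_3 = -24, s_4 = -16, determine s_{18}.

Write the equations: 2A + B + C = -4; 3A + B - C = -24; 4A + B + C = -16.
Subtracting the first from the second: A - 2C = -20.
Subtracting the second from the third: A + 2C = 8.
Solving: C = 7, A = -6, then B = 1.
Hence s_{18} = -6·18 + 1 + 7·1 = -100.

-100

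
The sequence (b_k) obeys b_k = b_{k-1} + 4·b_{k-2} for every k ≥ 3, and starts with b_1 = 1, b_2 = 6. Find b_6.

210

b_3 = 10; b_4 = 34; b_5 = 74; b_6 = 210.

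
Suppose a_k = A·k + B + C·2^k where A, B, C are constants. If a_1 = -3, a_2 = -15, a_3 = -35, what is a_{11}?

At k = 1, 2, 3: A + B + 2C = -3; 2A + B + 4C = -15; 3A + B + 8C = -35.
Subtracting the first from the second: A + 2C = -12.
Subtracting the second from the third: A + 4C = -20.
Solving: C = -4, A = -4, then B = 9.
Therefore a_{11} = -44 + 9 + (-4)·2048 = -8227.

-8227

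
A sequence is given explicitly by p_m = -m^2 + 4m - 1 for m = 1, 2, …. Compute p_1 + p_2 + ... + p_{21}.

Over m = 1..21: Σm = 231, Σm² = 3311.
Total = (-1)·3311 + (4)·231 + (-1)·21 = -2408.

-2408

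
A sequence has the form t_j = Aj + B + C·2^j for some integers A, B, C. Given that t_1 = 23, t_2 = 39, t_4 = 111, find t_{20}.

5243007

At j = 1, 2, 4: A + B + 2C = 23; 2A + B + 4C = 39; 4A + B + 16C = 111.
Subtracting the first from the second: A + 2C = 16.
Subtracting the second from the third: 2A + 12C = 72.
Solving: C = 5, A = 6, then B = 7.
Therefore t_{20} = 120 + 7 + 5·1048576 = 5243007.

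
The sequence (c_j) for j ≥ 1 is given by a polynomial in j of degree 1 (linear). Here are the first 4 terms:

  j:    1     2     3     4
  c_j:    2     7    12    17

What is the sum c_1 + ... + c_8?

156

1st diffs: 5, 5, 5 (constant).
So c_j = 5j - 3.
Continuing: 22, 27, 32, 37.
Summing j = 1..8 (8 terms) gives 156.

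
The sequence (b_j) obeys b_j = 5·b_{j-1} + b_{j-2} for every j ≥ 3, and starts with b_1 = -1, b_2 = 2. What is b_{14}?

669643522

b_3 = 9;  b_4 = 47;  b_5 = 244;  …;  b_{11} = 4782924;  b_{12} = 24835727;  b_{13} = 128961559;  b_{14} = 669643522.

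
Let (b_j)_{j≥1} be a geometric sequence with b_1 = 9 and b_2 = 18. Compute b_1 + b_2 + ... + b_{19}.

4718583

Common ratio r = 2.
b_j = 9·2^(j-1).
S = 9·(2^19 - 1)/(2 - 1) = 9·(524288 - 1)/(1) = 4718583.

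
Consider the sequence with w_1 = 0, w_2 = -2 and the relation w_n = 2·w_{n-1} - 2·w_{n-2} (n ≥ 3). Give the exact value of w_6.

Compute successive terms:
w_3 = -4;  w_4 = -4;  w_5 = 0;  w_6 = 8.

8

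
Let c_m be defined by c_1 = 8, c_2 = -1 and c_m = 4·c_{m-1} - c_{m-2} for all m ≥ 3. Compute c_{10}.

-127457

Step forward from the initial values:
c_3 = -12;  c_4 = -47;  c_5 = -176;  c_6 = -657;  c_7 = -2452;  c_8 = -9151;  c_9 = -34152;  c_{10} = -127457.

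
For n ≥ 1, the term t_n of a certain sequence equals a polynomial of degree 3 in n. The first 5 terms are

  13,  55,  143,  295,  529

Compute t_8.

1903

1st diffs: 42, 88, 152, 234.
2nd diffs: 46, 64, 82.
3rd diffs: 18, 18 (constant).
Newton forward-difference form: t_n = 13 + 42·C(n-1,1) + 46·C(n-1,2) + 18·C(n-1,3).
At n = 8: n-1 = 7, so t_8 = 13 + 294 + 966 + 630 = 1903.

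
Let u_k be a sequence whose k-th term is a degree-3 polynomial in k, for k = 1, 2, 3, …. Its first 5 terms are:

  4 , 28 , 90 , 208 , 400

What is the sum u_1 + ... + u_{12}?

18902

1st diffs: 24, 62, 118, 192.
2nd diffs: 38, 56, 74.
3rd diffs: 18, 18 (constant).
So u_k = 3k^3 + k^2.
Continuing: …, 684, 1078, 1600, 2268, …, u_{12} = 5328.
Summing k = 1..12 (12 terms) gives 18902.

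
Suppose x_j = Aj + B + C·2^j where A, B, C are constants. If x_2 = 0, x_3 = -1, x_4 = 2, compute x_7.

Plug in j = 2, 3, 4: 2A + B + 4C = 0; 3A + B + 8C = -1; 4A + B + 16C = 2.
Subtracting the first from the second: A + 4C = -1.
Subtracting the second from the third: A + 8C = 3.
Solving: C = 1, A = -5, then B = 6.
Therefore x_7 = -35 + 6 + 1·128 = 99.

99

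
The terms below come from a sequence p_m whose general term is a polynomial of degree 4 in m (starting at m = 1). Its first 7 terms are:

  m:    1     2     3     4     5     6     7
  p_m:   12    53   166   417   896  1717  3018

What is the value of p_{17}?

89948

1st diffs: 41, 113, 251, 479, 821, 1301.
2nd diffs: 72, 138, 228, 342, 480.
3rd diffs: 66, 90, 114, 138.
4th diffs: 24, 24, 24 (constant).
Newton forward-difference form: p_m = 12 + 41·C(m-1,1) + 72·C(m-1,2) + 66·C(m-1,3) + 24·C(m-1,4).
At m = 17: m-1 = 16, so p_{17} = 12 + 656 + 8640 + 36960 + 43680 = 89948.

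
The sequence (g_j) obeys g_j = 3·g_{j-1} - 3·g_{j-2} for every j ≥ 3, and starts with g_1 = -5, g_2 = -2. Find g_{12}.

-3159

Step forward from the initial values:
g_3 = 9; g_4 = 33; g_5 = 72; g_6 = 117; g_7 = 135; g_8 = 54; g_9 = -243; g_{10} = -891; g_{11} = -1944; g_{12} = -3159.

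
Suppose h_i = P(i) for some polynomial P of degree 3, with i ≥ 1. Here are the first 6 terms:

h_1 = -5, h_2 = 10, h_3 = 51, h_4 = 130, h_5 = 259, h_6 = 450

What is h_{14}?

1st diffs: 15, 41, 79, 129, 191.
2nd diffs: 26, 38, 50, 62.
3rd diffs: 12, 12, 12 (constant).
Newton forward-difference form: h_i = -5 + 15·C(i-1,1) + 26·C(i-1,2) + 12·C(i-1,3).
At i = 14: i-1 = 13, so h_{14} = -5 + 195 + 2028 + 3432 = 5650.

5650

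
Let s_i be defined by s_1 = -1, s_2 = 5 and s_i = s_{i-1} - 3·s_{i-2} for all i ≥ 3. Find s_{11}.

-67

s_3 = 8;  s_4 = -7;  s_5 = -31;  s_6 = -10;  s_7 = 83;  s_8 = 113;  s_9 = -136;  s_{10} = -475;  s_{11} = -67.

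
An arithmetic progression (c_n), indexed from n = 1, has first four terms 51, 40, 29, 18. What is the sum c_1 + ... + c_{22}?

-1419

Common difference d = -11.
c_n = 51 + (n - 1)·(-11).
c_{22} = -180; S = 22·(51 + (-180))/2 = -1419.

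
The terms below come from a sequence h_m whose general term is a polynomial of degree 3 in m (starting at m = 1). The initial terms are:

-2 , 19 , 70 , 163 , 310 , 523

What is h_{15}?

1st diffs: 21, 51, 93, 147, 213.
2nd diffs: 30, 42, 54, 66.
3rd diffs: 12, 12, 12 (constant).
Newton forward-difference form: h_m = -2 + 21·C(m-1,1) + 30·C(m-1,2) + 12·C(m-1,3).
At m = 15: m-1 = 14, so h_{15} = -2 + 294 + 2730 + 4368 = 7390.

7390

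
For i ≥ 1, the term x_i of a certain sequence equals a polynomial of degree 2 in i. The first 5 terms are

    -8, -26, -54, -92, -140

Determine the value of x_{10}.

1st diffs: -18, -28, -38, -48.
2nd diffs: -10, -10, -10 (constant).
Newton forward-difference form: x_i = -8 + (-18)·C(i-1,1) + (-10)·C(i-1,2).
At i = 10: i-1 = 9, so x_{10} = -8 - 162 - 360 = -530.

-530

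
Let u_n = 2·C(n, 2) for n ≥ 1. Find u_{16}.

240

C(16, 2) = 120, so u_{16} = 240.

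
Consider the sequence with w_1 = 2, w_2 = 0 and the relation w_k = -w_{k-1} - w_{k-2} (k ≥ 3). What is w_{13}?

Step forward from the initial values:
w_3 = -2;  w_4 = 2;  w_5 = 0;  …;  w_{10} = 2;  w_{11} = 0;  w_{12} = -2;  w_{13} = 2.

2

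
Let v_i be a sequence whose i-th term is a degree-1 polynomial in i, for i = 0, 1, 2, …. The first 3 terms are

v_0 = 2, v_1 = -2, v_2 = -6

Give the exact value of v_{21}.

-82

1st diffs: -4, -4 (constant).
So v_i = -4i + 2.
Evaluating at i = 21 gives v_{21} = -82.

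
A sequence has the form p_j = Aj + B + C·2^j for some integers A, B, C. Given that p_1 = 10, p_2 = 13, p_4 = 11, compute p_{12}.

-4029

Write the equations: A + B + 2C = 10; 2A + B + 4C = 13; 4A + B + 16C = 11.
Subtracting the first from the second: A + 2C = 3.
Subtracting the second from the third: 2A + 12C = -2.
Solving: C = -1, A = 5, then B = 7.
Therefore p_{12} = 60 + 7 + (-1)·4096 = -4029.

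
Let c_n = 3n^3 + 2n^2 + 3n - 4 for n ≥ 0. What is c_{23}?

37624

c_{23} = 3·23^3 + 2·23^2 + 3·23 - 4 = 37624.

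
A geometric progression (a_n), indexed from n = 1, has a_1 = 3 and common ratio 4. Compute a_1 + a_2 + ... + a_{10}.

a_n = 3·4^(n-1).
S = 3·(4^10 - 1)/(4 - 1) = 3·(1048576 - 1)/(3) = 1048575.

1048575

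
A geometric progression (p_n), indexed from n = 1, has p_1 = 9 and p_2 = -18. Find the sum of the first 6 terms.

Common ratio r = -2.
p_n = 9·(-2)^(n-1).
S = 9·((-2)^6 - 1)/(-2 - 1) = 9·(64 - 1)/(-3) = -189.

-189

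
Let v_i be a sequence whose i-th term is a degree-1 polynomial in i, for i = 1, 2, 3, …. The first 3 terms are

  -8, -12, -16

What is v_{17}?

-72

1st diffs: -4, -4 (constant).
So v_i = -4i - 4.
Evaluating at i = 17 gives v_{17} = -72.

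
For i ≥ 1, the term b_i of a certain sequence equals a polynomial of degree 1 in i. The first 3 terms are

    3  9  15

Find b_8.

45

1st diffs: 6, 6 (constant).
So b_i = 6i - 3.
Evaluating at i = 8 gives b_8 = 45.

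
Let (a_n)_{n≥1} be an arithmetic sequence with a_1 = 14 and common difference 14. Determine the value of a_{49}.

a_n = 14 + (n - 1)·14.
a_{49} = 14 + 48·14 = 686.

686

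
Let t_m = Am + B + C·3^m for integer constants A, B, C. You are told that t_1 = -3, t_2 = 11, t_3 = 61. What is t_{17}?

The three given values yield: A + B + 3C = -3; 2A + B + 9C = 11; 3A + B + 27C = 61.
Subtracting the first from the second: A + 6C = 14.
Subtracting the second from the third: A + 18C = 50.
Solving: C = 3, A = -4, then B = -8.
Hence t_{17} = -4·17 + (-8) + 3·129140163 = 387420413.

387420413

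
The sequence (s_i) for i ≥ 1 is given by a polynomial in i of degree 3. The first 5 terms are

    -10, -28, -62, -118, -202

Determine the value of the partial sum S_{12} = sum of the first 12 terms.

-7798

1st diffs: -18, -34, -56, -84.
2nd diffs: -16, -22, -28.
3rd diffs: -6, -6 (constant).
Newton forward-difference form: s_i = -10 + (-18)·C(i-1,1) + (-16)·C(i-1,2) + (-6)·C(i-1,3).
Continuing: …, -320, -478, -682, -938, …, s_{12} = -2078.
Summing i = 1..12 (12 terms) gives -7798.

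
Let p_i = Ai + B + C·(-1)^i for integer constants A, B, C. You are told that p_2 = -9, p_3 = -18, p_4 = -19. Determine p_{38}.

Plug in i = 2, 3, 4: 2A + B + C = -9; 3A + B - C = -18; 4A + B + C = -19.
Subtracting the first from the second: A - 2C = -9.
Subtracting the second from the third: A + 2C = -1.
Solving: C = 2, A = -5, then B = -1.
Therefore p_{38} = -190 + (-1) + 2·1 = -189.

-189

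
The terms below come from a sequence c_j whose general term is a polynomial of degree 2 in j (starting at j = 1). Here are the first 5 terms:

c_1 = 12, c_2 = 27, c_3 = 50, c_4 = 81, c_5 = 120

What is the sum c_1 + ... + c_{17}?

1st diffs: 15, 23, 31, 39.
2nd diffs: 8, 8, 8 (constant).
Newton forward-difference form: c_j = 12 + 15·C(j-1,1) + 8·C(j-1,2).
Continuing: …, 167, 222, 285, 356, …, c_{17} = 1212.
Summing j = 1..17 (17 terms) gives 7684.

7684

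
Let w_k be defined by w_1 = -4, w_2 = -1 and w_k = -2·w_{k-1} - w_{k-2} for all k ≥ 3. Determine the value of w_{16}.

Step forward from the initial values:
w_3 = 6; w_4 = -11; w_5 = 16; …; w_{13} = 56; w_{14} = -61; w_{15} = 66; w_{16} = -71.
(Characteristic roots are -1 and -1.)

-71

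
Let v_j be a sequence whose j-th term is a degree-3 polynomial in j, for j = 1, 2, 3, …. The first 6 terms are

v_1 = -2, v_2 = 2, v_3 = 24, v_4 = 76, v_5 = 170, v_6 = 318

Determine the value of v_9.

1st diffs: 4, 22, 52, 94, 148.
2nd diffs: 18, 30, 42, 54.
3rd diffs: 12, 12, 12 (constant).
Newton forward-difference form: v_j = -2 + 4·C(j-1,1) + 18·C(j-1,2) + 12·C(j-1,3).
At j = 9: j-1 = 8, so v_9 = -2 + 32 + 504 + 672 = 1206.

1206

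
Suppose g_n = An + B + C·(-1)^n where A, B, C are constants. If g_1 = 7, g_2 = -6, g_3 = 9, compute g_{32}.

24

Write the equations: A + B - C = 7; 2A + B + C = -6; 3A + B - C = 9.
Subtracting the first from the second: A + 2C = -13.
Subtracting the second from the third: A - 2C = 15.
Solving: C = -7, A = 1, then B = -1.
Therefore g_{32} = 32 + (-1) + (-7)·1 = 24.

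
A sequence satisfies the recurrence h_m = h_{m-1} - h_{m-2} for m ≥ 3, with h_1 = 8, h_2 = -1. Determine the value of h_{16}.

Applying the relation repeatedly:
h_3 = -9  h_4 = -8  h_5 = 1  …  h_{13} = 8  h_{14} = -1  h_{15} = -9  h_{16} = -8.

-8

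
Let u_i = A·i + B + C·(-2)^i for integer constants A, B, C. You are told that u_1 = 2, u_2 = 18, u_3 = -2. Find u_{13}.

-16330

The three given values yield: A + B - 2C = 2; 2A + B + 4C = 18; 3A + B - 8C = -2.
Subtracting the first from the second: A + 6C = 16.
Subtracting the second from the third: A - 12C = -20.
Solving: C = 2, A = 4, then B = 2.
So u_i = 4·i + 2 + 2·(-2)^i; at i=13 this is -16330.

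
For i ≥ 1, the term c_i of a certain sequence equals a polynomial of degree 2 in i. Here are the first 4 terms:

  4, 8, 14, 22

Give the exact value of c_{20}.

1st diffs: 4, 6, 8.
2nd diffs: 2, 2 (constant).
So c_i = i^2 + i + 2.
Evaluating at i = 20 gives c_{20} = 422.

422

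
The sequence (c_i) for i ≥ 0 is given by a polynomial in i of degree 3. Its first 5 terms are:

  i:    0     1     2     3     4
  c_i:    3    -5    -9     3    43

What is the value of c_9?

1st diffs: -8, -4, 12, 40.
2nd diffs: 4, 16, 28.
3rd diffs: 12, 12 (constant).
So c_i = 2i^3 - 4i^2 - 6i + 3.
Evaluating at i = 9 gives c_9 = 1083.

1083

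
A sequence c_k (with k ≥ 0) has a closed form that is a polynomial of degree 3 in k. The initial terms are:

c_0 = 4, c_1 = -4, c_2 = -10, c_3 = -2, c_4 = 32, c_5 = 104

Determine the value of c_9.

1st diffs: -8, -6, 8, 34, 72.
2nd diffs: 2, 14, 26, 38.
3rd diffs: 12, 12, 12 (constant).
Newton forward-difference form: c_k = 4 + (-8)·C(k,1) + 2·C(k,2) + 12·C(k,3).
At k = 9: k = 9, so c_9 = 4 - 72 + 72 + 1008 = 1012.

1012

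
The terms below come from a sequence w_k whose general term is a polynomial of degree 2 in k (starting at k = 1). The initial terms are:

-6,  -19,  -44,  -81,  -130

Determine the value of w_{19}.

1st diffs: -13, -25, -37, -49.
2nd diffs: -12, -12, -12 (constant).
Newton forward-difference form: w_k = -6 + (-13)·C(k-1,1) + (-12)·C(k-1,2).
At k = 19: k-1 = 18, so w_{19} = -6 - 234 - 1836 = -2076.

-2076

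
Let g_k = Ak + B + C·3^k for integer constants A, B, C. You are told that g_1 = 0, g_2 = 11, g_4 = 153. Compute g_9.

At k = 1, 2, 4: A + B + 3C = 0; 2A + B + 9C = 11; 4A + B + 81C = 153.
Subtracting the first from the second: A + 6C = 11.
Subtracting the second from the third: 2A + 72C = 142.
Solving: C = 2, A = -1, then B = -5.
So g_k = -1·k + (-5) + 2·3^k; at k=9 this is 39352.

39352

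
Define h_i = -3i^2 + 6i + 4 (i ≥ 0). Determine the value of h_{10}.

-236

h_{10} = -3·10^2 + 6·10 + 4 = -236.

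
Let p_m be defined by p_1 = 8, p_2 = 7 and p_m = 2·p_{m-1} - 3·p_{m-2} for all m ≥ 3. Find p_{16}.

-8429

Compute successive terms:
p_3 = -10, p_4 = -41, p_5 = -52, …, p_{13} = 3092, p_{14} = 10123, p_{15} = 10970, p_{16} = -8429.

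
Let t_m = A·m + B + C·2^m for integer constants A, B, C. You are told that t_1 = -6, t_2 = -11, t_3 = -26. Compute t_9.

-2516

Plug in m = 1, 2, 3: A + B + 2C = -6; 2A + B + 4C = -11; 3A + B + 8C = -26.
Subtracting the first from the second: A + 2C = -5.
Subtracting the second from the third: A + 4C = -15.
Solving: C = -5, A = 5, then B = -1.
Therefore t_9 = 45 + (-1) + (-5)·512 = -2516.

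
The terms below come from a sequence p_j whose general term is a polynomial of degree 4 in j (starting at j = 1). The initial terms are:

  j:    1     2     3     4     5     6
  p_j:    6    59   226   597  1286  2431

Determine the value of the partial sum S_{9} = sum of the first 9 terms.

1st diffs: 53, 167, 371, 689, 1145.
2nd diffs: 114, 204, 318, 456.
3rd diffs: 90, 114, 138.
4th diffs: 24, 24 (constant).
So p_j = j^4 + 5j^3 + 2j^2 - 3j + 1.
Continuing: 4194, 6761, 10342.
Summing j = 1..9 (9 terms) gives 25902.

25902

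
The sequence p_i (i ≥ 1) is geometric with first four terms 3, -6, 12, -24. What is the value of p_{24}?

-25165824

Common ratio r = -2.
p_i = 3·(-2)^(i-1).
p_{24} = 3·(-2)^23 = -25165824.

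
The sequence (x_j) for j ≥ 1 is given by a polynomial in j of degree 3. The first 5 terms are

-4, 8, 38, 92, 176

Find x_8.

668

1st diffs: 12, 30, 54, 84.
2nd diffs: 18, 24, 30.
3rd diffs: 6, 6 (constant).
Newton forward-difference form: x_j = -4 + 12·C(j-1,1) + 18·C(j-1,2) + 6·C(j-1,3).
At j = 8: j-1 = 7, so x_8 = -4 + 84 + 378 + 210 = 668.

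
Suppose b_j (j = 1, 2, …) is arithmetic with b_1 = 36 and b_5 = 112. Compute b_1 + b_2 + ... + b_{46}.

21321

Common difference d = (112 - 36) / (5 - 1) = 19.
b_j = 36 + (j - 1)·19.
b_{46} = 891; S = 46·(36 + 891)/2 = 21321.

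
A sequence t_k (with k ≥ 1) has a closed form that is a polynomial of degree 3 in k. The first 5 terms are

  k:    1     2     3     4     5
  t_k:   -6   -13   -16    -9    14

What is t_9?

386

1st diffs: -7, -3, 7, 23.
2nd diffs: 4, 10, 16.
3rd diffs: 6, 6 (constant).
So t_k = k^3 - 4k^2 - 2k - 1.
Evaluating at k = 9 gives t_9 = 386.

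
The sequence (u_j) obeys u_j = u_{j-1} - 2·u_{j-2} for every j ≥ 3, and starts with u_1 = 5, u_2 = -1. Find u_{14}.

-449

Step forward from the initial values:
u_3 = -11;  u_4 = -9;  u_5 = 13;  …;  u_{11} = 181;  u_{12} = 87;  u_{13} = -275;  u_{14} = -449.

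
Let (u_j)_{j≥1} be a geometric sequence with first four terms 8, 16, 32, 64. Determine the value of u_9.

2048

Common ratio r = 2.
u_j = 8·2^(j-1).
u_9 = 8·2^8 = 2048.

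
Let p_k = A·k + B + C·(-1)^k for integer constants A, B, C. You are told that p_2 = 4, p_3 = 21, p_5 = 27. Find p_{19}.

69

At k = 2, 3, 5: 2A + B + C = 4; 3A + B - C = 21; 5A + B - C = 27.
Subtracting the first from the second: A - 2C = 17.
Subtracting the second from the third: 2A = 6.
Solving: C = -7, A = 3, then B = 5.
Therefore p_{19} = 57 + 5 + (-7)·(-1) = 69.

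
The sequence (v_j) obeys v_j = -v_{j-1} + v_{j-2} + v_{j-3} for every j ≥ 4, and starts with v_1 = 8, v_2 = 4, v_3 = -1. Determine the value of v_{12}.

Applying the relation repeatedly:
v_4 = 13  v_5 = -10  v_6 = 22  v_7 = -19  v_8 = 31  v_9 = -28  v_{10} = 40  v_{11} = -37  v_{12} = 49.

49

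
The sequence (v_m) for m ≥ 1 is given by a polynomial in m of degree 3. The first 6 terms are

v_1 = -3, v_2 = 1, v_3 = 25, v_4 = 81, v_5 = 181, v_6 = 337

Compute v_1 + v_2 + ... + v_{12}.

10568

1st diffs: 4, 24, 56, 100, 156.
2nd diffs: 20, 32, 44, 56.
3rd diffs: 12, 12, 12 (constant).
Newton forward-difference form: v_m = -3 + 4·C(m-1,1) + 20·C(m-1,2) + 12·C(m-1,3).
Continuing: …, 561, 865, 1261, 1761, …, v_{12} = 3121.
Summing m = 1..12 (12 terms) gives 10568.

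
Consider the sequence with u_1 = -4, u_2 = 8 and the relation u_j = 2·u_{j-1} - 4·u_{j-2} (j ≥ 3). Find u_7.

-256

Iterate the recurrence:
u_3 = 32, u_4 = 32, u_5 = -64, u_6 = -256, u_7 = -256.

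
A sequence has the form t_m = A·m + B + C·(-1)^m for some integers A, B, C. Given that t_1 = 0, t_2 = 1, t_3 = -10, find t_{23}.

-110

The three given values yield: A + B - C = 0; 2A + B + C = 1; 3A + B - C = -10.
Subtracting the first from the second: A + 2C = 1.
Subtracting the second from the third: A - 2C = -11.
Solving: C = 3, A = -5, then B = 8.
So t_m = -5·m + 8 + 3·(-1)^m; at m=23 this is -110.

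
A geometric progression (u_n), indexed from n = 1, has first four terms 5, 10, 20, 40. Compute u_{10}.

Common ratio r = 2.
u_n = 5·2^(n-1).
u_{10} = 5·2^9 = 2560.

2560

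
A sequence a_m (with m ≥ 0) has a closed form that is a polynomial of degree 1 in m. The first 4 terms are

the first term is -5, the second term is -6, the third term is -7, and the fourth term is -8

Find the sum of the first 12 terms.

-126

1st diffs: -1, -1, -1 (constant).
So a_m = -m - 5.
Continuing: …, -9, -10, -11, -12, …, a_{11} = -16.
Summing m = 0..11 (12 terms) gives -126.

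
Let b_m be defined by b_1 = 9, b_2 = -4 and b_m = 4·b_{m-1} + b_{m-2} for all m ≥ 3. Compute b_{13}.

b_3 = -7;  b_4 = -32;  b_5 = -135;  …;  b_{10} = -184180;  b_{11} = -780199;  b_{12} = -3304976;  b_{13} = -14000103.

-14000103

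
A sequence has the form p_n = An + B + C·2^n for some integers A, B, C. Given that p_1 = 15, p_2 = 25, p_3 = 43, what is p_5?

The three given values yield: A + B + 2C = 15; 2A + B + 4C = 25; 3A + B + 8C = 43.
Subtracting the first from the second: A + 2C = 10.
Subtracting the second from the third: A + 4C = 18.
Solving: C = 4, A = 2, then B = 5.
Hence p_5 = 2·5 + 5 + 4·32 = 143.

143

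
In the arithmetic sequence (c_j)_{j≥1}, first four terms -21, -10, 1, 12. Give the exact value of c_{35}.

353

Common difference d = 11.
c_j = -21 + (j - 1)·11.
c_{35} = -21 + 34·11 = 353.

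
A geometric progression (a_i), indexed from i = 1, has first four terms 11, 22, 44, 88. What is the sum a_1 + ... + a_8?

2805

Common ratio r = 2.
a_i = 11·2^(i-1).
S = 11·(2^8 - 1)/(2 - 1) = 11·(256 - 1)/(1) = 2805.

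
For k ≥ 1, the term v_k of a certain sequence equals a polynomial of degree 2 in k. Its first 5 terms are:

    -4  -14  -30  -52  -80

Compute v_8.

1st diffs: -10, -16, -22, -28.
2nd diffs: -6, -6, -6 (constant).
Newton forward-difference form: v_k = -4 + (-10)·C(k-1,1) + (-6)·C(k-1,2).
At k = 8: k-1 = 7, so v_8 = -4 - 70 - 126 = -200.

-200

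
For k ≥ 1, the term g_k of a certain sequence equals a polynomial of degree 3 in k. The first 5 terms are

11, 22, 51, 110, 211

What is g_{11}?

2371

1st diffs: 11, 29, 59, 101.
2nd diffs: 18, 30, 42.
3rd diffs: 12, 12 (constant).
Newton forward-difference form: g_k = 11 + 11·C(k-1,1) + 18·C(k-1,2) + 12·C(k-1,3).
At k = 11: k-1 = 10, so g_{11} = 11 + 110 + 810 + 1440 = 2371.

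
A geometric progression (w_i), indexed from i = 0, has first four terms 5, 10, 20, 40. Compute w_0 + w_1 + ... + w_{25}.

335544315

Common ratio r = 2.
w_i = 5·2^(i-0).
S = 5·(2^26 - 1)/(2 - 1) = 5·(67108864 - 1)/(1) = 335544315.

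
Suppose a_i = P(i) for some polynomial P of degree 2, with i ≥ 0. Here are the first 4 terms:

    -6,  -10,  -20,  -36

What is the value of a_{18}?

1st diffs: -4, -10, -16.
2nd diffs: -6, -6 (constant).
Newton forward-difference form: a_i = -6 + (-4)·C(i,1) + (-6)·C(i,2).
At i = 18: i = 18, so a_{18} = -6 - 72 - 918 = -996.

-996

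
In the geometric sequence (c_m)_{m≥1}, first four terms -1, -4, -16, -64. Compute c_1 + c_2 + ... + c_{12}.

-5592405

Common ratio r = 4.
c_m = (-1)·4^(m-1).
S = (-1)·(4^12 - 1)/(4 - 1) = (-1)·(16777216 - 1)/(3) = -5592405.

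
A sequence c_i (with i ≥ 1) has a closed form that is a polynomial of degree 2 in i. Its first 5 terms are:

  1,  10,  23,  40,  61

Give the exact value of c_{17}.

625

1st diffs: 9, 13, 17, 21.
2nd diffs: 4, 4, 4 (constant).
Newton forward-difference form: c_i = 1 + 9·C(i-1,1) + 4·C(i-1,2).
At i = 17: i-1 = 16, so c_{17} = 1 + 144 + 480 = 625.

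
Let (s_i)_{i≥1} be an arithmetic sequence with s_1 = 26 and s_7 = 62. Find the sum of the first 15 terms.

1020

Common difference d = (62 - 26) / (7 - 1) = 6.
s_i = 26 + (i - 1)·6.
s_{15} = 110; S = 15·(26 + 110)/2 = 1020.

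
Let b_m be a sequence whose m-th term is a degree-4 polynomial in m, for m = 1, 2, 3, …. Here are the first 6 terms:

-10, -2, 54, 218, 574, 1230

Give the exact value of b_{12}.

20538

1st diffs: 8, 56, 164, 356, 656.
2nd diffs: 48, 108, 192, 300.
3rd diffs: 60, 84, 108.
4th diffs: 24, 24 (constant).
So b_m = m^4 - m^2 - 4m - 6.
Evaluating at m = 12 gives b_{12} = 20538.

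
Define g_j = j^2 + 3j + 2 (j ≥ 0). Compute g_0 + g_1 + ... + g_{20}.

Over j = 0..20: Σj = 210, Σj² = 2870.
Total = (1)·2870 + (3)·210 + (2)·21 = 3542.

3542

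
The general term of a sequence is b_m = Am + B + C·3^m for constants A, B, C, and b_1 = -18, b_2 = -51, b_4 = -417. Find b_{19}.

-5811307392

At m = 1, 2, 4: A + B + 3C = -18; 2A + B + 9C = -51; 4A + B + 81C = -417.
Subtracting the first from the second: A + 6C = -33.
Subtracting the second from the third: 2A + 72C = -366.
Solving: C = -5, A = -3, then B = 0.
Hence b_{19} = -3·19 + 0 + (-5)·1162261467 = -5811307392.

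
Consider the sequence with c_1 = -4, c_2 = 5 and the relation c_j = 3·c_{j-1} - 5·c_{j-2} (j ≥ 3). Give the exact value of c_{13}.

Iterate the recurrence:
c_3 = 35; c_4 = 80; c_5 = 65; …; c_{10} = 6920; c_{11} = 24185; c_{12} = 37955; c_{13} = -7060.

-7060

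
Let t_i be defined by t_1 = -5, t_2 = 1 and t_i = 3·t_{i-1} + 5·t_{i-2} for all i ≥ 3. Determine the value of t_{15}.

-477837382

t_3 = -22, t_4 = -61, t_5 = -293, …, t_{12} = -6483856, t_{13} = -27184253, t_{14} = -113972039, t_{15} = -477837382.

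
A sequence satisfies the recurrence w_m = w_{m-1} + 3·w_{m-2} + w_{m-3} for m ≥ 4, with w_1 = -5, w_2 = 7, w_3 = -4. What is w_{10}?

w_4 = 12; w_5 = 7; w_6 = 39; w_7 = 72; w_8 = 196; w_9 = 451; w_{10} = 1111.

1111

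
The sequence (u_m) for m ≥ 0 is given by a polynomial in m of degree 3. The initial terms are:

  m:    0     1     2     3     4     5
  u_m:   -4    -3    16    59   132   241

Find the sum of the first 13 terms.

9464

1st diffs: 1, 19, 43, 73, 109.
2nd diffs: 18, 24, 30, 36.
3rd diffs: 6, 6, 6 (constant).
Newton forward-difference form: u_m = -4 + 1·C(m,1) + 18·C(m,2) + 6·C(m,3).
Continuing: …, 392, 591, 844, 1157, …, u_{12} = 2516.
Summing m = 0..12 (13 terms) gives 9464.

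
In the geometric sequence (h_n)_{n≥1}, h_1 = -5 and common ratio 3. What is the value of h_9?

-32805

h_n = (-5)·3^(n-1).
h_9 = (-5)·3^8 = -32805.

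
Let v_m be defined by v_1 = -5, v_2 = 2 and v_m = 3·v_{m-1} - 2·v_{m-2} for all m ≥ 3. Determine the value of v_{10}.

Step forward from the initial values:
v_3 = 16, v_4 = 44, v_5 = 100, v_6 = 212, v_7 = 436, v_8 = 884, v_9 = 1780, v_{10} = 3572.
(Characteristic roots are 2 and 1.)

3572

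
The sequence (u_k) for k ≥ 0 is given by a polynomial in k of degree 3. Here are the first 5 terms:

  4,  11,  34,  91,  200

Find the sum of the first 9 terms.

1st diffs: 7, 23, 57, 109.
2nd diffs: 16, 34, 52.
3rd diffs: 18, 18 (constant).
Newton forward-difference form: u_k = 4 + 7·C(k,1) + 16·C(k,2) + 18·C(k,3).
Continuing: 379, 646, 1019, 1516.
Summing k = 0..8 (9 terms) gives 3900.

3900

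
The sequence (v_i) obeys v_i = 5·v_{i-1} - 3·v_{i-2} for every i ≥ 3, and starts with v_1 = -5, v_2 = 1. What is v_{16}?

Step forward from the initial values:
v_3 = 20;  v_4 = 97;  v_5 = 425;  …;  v_{13} = 50105315;  v_{14} = 215591929;  v_{15} = 927643700;  v_{16} = 3991442713.

3991442713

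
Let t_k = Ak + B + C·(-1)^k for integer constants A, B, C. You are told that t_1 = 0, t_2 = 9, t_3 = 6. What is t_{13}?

36

At k = 1, 2, 3: A + B - C = 0; 2A + B + C = 9; 3A + B - C = 6.
Subtracting the first from the second: A + 2C = 9.
Subtracting the second from the third: A - 2C = -3.
Solving: C = 3, A = 3, then B = 0.
Hence t_{13} = 3·13 + 0 + 3·(-1) = 36.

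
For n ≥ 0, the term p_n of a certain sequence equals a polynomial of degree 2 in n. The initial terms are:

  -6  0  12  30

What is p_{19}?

1st diffs: 6, 12, 18.
2nd diffs: 6, 6 (constant).
So p_n = 3n^2 + 3n - 6.
Evaluating at n = 19 gives p_{19} = 1134.

1134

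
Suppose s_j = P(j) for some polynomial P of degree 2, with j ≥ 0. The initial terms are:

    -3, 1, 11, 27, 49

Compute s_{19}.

1099

1st diffs: 4, 10, 16, 22.
2nd diffs: 6, 6, 6 (constant).
So s_j = 3j^2 + j - 3.
Evaluating at j = 19 gives s_{19} = 1099.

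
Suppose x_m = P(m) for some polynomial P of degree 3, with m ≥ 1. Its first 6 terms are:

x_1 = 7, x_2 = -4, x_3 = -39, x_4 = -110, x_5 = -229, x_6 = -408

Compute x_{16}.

1st diffs: -11, -35, -71, -119, -179.
2nd diffs: -24, -36, -48, -60.
3rd diffs: -12, -12, -12 (constant).
Newton forward-difference form: x_m = 7 + (-11)·C(m-1,1) + (-24)·C(m-1,2) + (-12)·C(m-1,3).
At m = 16: m-1 = 15, so x_{16} = 7 - 165 - 2520 - 5460 = -8138.

-8138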